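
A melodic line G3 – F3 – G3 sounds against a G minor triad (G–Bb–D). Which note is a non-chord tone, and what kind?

The harmony at that moment is G minor triad (G, Bb, D); F3 is not a chord tone.
It is approached by step down from G3 and left by step up to G3.
Step away and step back to the same note — a neighbor tone (lower neighbor).

F3 is a neighbor tone.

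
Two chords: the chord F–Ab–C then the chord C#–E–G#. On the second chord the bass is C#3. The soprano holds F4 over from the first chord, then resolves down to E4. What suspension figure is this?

4–3 suspension.

At the second chord the bass is C#3. The suspended F4 lies a fourth above the bass; after resolving down by step to E4, the interval above the bass becomes a third.
Suspension figures are named by those two intervals: 4–3.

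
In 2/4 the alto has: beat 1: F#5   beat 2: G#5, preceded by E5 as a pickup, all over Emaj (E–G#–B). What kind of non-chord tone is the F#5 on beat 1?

Passing tone.

The harmony at that moment is E major triad (E, G#, B); F#5 is not a chord tone.
It is approached by step up from E5 and left by step up to G#5.
Step in, step out in the same direction — a passing tone.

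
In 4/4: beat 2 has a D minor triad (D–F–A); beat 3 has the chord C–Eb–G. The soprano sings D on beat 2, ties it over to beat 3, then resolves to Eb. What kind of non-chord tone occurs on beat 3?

Retardation.

The harmony at that moment is C minor triad (C, Eb, G); D is not a chord tone.
It is held over (the same pitch as the preceding D) and left by step up to Eb.
Held over from the previous chord and resolving up by step — a retardation.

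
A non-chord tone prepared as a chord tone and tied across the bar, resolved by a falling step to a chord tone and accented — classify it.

Suspension.

Approach: by preparation — the pitch is first a chord tone, then held (tied or repeated) while the harmony changes under it. Departure: down by step. Metric position: strong.
A prepared dissonance that resolves downward by step — a suspension. (The same figure resolving upward would be a retardation.)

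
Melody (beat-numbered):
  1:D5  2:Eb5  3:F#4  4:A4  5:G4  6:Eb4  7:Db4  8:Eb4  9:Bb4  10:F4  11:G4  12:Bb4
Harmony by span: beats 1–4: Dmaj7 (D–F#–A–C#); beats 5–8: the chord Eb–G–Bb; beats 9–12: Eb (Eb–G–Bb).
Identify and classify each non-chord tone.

Eb5 (beat 2) — escape tone; Db4 (beat 7) — neighbor tone; F4 (beat 10) — appoggiatura.

The harmony at that moment is D major seventh chord (D, F#, A, C#); Eb5 is not a chord tone.
It is approached by step up from D5 and left by leap down to F#4.
Step in, leap out — an escape tone.
The harmony at that moment is Eb major triad (Eb, G, Bb); Db4 is not a chord tone.
It is approached by step down from Eb4 and left by step up to Eb4.
Step away and step back to the same note — a neighbor tone (lower neighbor).
The harmony at that moment is Eb major triad (Eb, G, Bb); F4 is not a chord tone.
It is approached by leap down from Bb4 and left by step up to G4.
Leap in, step out — an appoggiatura.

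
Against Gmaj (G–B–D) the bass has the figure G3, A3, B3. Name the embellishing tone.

A3 is a passing tone.

The harmony at that moment is G major triad (G, B, D); A3 is not a chord tone.
It is approached by step up from G3 and left by step up to B3.
Step in, step out in the same direction — a passing tone.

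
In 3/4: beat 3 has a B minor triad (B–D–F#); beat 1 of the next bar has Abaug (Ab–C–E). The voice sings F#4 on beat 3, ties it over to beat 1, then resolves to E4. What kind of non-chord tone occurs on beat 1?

Suspension.

The harmony at that moment is Ab augmented triad (Ab, C, E); F#4 is not a chord tone.
It is held over (the same pitch as the preceding F#4) and left by step down to E4.
Held over from the previous chord and resolving down by step — a suspension.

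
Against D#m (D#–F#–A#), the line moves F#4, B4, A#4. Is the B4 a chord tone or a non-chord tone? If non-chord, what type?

Non-chord tone — an appoggiatura.

The harmony at that moment is D# minor triad (D#, F#, A#); B4 is not a chord tone.
It is approached by leap up from F#4 and left by step down to A#4.
Leap in, step out — an appoggiatura.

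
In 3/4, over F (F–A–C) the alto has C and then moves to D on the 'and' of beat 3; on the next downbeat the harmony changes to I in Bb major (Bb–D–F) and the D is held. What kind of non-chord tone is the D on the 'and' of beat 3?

Anticipation.

The harmony at that moment is F major triad (F, A, C); D is not a chord tone.
It is approached by step up from C and then sustained as the same pitch into the next harmony.
Arriving early and becoming a chord tone when the harmony changes — an anticipation.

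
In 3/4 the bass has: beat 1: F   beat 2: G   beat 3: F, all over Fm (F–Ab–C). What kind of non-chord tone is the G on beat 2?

Upper neighbor tone.

The harmony at that moment is F minor triad (F, Ab, C); G is not a chord tone.
It is approached by step up from F and left by step down to F.
Step away and step back to the same note — a neighbor tone (upper neighbor).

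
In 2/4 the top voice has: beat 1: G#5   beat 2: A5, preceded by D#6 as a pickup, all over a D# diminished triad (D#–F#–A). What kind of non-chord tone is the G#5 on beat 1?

Appoggiatura.

The harmony at that moment is D# diminished triad (D#, F#, A); G#5 is not a chord tone.
It is approached by leap down from D#6 and left by step up to A5.
Leap in, step out, metrically accented — an appoggiatura.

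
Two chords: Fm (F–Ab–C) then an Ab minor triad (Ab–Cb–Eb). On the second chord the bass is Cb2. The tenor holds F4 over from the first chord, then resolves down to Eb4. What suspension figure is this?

At the second chord the bass is Cb2. The suspended F4 lies a fourth above the bass; after resolving down by step to Eb4, the interval above the bass becomes a third.
Suspension figures are named by those two intervals: 4–3.

4–3 suspension.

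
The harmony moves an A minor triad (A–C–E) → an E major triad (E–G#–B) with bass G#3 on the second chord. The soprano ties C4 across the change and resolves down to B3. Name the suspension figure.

4–3 suspension.

At the second chord the bass is G#3. The suspended C4 lies a fourth above the bass; after resolving down by step to B3, the interval above the bass becomes a third.
Suspension figures are named by those two intervals: 4–3.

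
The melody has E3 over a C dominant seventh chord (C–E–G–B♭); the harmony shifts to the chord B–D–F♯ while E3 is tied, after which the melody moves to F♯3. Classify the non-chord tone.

E3 is a retardation.

The harmony at that moment is B minor triad (B, D, F♯); E3 is not a chord tone.
It is held over (the same pitch as the preceding E3) and left by step up to F♯3.
Held over from the previous chord and resolving up by step — a retardation.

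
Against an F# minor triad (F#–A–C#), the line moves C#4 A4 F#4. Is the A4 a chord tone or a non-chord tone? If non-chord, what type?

Chord tone (the third of F# minor triad).

F# minor triad contains F#, A, C#; A is the third, so it is a chord tone.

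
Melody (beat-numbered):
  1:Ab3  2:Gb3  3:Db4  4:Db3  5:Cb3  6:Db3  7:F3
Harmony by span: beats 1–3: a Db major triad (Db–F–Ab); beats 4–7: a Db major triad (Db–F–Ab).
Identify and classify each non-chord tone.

The harmony at that moment is Db major triad (Db, F, Ab); Gb3 is not a chord tone.
It is approached by step down from Ab3 and left by leap up to Db4.
Step in, leap out — an escape tone.
The harmony at that moment is Db major triad (Db, F, Ab); Cb3 is not a chord tone.
It is approached by step down from Db3 and left by step up to Db3.
Step away and step back to the same note — a neighbor tone (lower neighbor).

Gb3 (beat 2) — escape tone; Cb3 (beat 5) — neighbor tone.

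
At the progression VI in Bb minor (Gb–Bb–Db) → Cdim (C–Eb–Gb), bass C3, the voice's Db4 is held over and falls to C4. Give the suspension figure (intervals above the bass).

At the second chord the bass is C3. The suspended Db4 lies a ninth above the bass; after resolving down by step to C4, the interval above the bass becomes an octave.
Suspension figures are named by those two intervals: 9–8.

9–8 suspension.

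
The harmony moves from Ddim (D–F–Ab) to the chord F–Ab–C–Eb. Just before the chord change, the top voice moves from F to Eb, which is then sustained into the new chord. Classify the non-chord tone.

The harmony at that moment is D diminished triad (D, F, Ab); Eb is not a chord tone.
It is approached by step down from F and then sustained as the same pitch into the next harmony.
Arriving early and becoming a chord tone when the harmony changes — an anticipation.

Eb is an anticipation.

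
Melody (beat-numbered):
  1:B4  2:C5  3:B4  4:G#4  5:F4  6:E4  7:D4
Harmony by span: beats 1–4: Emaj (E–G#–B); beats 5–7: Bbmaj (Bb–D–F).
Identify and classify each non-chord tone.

The harmony at that moment is E major triad (E, G#, B); C5 is not a chord tone.
It is approached by step up from B4 and left by step down to B4.
Step away and step back to the same note — a neighbor tone (upper neighbor).
The harmony at that moment is Bb major triad (Bb, D, F); E4 is not a chord tone.
It is approached by step down from F4 and left by step down to D4.
Step in, step out in the same direction — a passing tone.

C5 (beat 2) — neighbor tone; E4 (beat 6) — passing tone.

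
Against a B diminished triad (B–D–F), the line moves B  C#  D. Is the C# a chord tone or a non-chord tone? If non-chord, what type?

Non-chord tone — a passing tone.

The harmony at that moment is B diminished triad (B, D, F); C# is not a chord tone.
It is approached by step up from B and left by step up to D.
Step in, step out in the same direction — a passing tone.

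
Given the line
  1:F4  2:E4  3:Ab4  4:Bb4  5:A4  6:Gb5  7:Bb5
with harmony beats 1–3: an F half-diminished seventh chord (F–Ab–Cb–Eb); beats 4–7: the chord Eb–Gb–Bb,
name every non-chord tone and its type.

E4 (beat 2) — escape tone; A4 (beat 5) — escape tone.

The harmony at that moment is F half-diminished seventh chord (F, Ab, Cb, Eb); E4 is not a chord tone.
It is approached by step down from F4 and left by leap up to Ab4.
Step in, leap out — an escape tone.
The harmony at that moment is Eb minor triad (Eb, Gb, Bb); A4 is not a chord tone.
It is approached by step down from Bb4 and left by leap up to Gb5.
Step in, leap out — an escape tone.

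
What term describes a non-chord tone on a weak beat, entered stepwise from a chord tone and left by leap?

Approach: by step. Departure: by leap. Metric position: weak.
Step in, leap out, from a weak position — an escape tone (échappée). (It is the mirror image of the appoggiatura, which leaps in and steps out on a strong beat.)

Escape tone.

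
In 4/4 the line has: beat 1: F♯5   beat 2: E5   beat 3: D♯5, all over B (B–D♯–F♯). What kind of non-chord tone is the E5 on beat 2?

Passing tone.

The harmony at that moment is B major triad (B, D♯, F♯); E5 is not a chord tone.
It is approached by step down from F♯5 and left by step down to D♯5.
Step in, step out in the same direction — a passing tone.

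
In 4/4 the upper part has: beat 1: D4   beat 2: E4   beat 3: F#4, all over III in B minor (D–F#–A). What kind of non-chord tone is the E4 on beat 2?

Passing tone.

The harmony at that moment is D major triad (D, F#, A); E4 is not a chord tone.
It is approached by step up from D4 and left by step up to F#4.
Step in, step out in the same direction — a passing tone.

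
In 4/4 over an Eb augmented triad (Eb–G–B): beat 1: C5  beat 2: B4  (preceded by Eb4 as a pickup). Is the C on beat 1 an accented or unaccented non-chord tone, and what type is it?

Accented appoggiatura.

The harmony at that moment is Eb augmented triad (Eb, G, B); C5 is not a chord tone.
It is approached by leap up from Eb4 and left by step down to B4.
Leap in, step out — an appoggiatura.
It falls on the downbeat, so it is accented.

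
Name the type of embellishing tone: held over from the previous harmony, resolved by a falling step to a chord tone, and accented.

Suspension.

Approach: by preparation — the pitch is first a chord tone, then held (tied or repeated) while the harmony changes under it. Departure: down by step. Metric position: strong.
A prepared dissonance that resolves downward by step — a suspension. (The same figure resolving upward would be a retardation.)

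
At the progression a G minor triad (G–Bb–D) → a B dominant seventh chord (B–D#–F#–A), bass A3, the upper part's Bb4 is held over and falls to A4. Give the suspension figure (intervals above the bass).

9–8 suspension.

At the second chord the bass is A3. The suspended Bb4 lies a ninth above the bass; after resolving down by step to A4, the interval above the bass becomes an octave.
Suspension figures are named by those two intervals: 9–8.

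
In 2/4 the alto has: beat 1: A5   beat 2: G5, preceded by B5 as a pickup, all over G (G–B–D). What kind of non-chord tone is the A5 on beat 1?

Passing tone.

The harmony at that moment is G major triad (G, B, D); A5 is not a chord tone.
It is approached by step down from B5 and left by step down to G5.
Step in, step out in the same direction — a passing tone.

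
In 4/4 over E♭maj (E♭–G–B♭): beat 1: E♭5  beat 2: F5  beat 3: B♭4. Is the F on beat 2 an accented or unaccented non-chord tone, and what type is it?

The harmony at that moment is E♭ major triad (E♭, G, B♭); F5 is not a chord tone.
It is approached by step up from E♭5 and left by leap down to B♭4.
Step in, leap out — an escape tone.
It falls on a weak beat, so it is unaccented.

Unaccented escape tone.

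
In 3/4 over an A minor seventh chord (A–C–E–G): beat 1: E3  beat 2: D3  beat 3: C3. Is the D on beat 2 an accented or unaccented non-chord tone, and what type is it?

Unaccented passing tone.

The harmony at that moment is A minor seventh chord (A, C, E, G); D3 is not a chord tone.
It is approached by step down from E3 and left by step down to C3.
Step in, step out in the same direction — a passing tone.
It falls on a weak beat, so it is unaccented.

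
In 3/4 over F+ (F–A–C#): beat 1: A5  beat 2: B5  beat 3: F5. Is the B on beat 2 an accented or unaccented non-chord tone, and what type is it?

Unaccented escape tone.

The harmony at that moment is F augmented triad (F, A, C#); B5 is not a chord tone.
It is approached by step up from A5 and left by leap down to F5.
Step in, leap out — an escape tone.
It falls on a weak beat, so it is unaccented.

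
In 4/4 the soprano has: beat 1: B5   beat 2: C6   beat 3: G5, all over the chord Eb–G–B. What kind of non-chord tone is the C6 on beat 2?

The harmony at that moment is Eb augmented triad (Eb, G, B); C6 is not a chord tone.
It is approached by step up from B5 and left by leap down to G5.
Step in, leap out, on a weak beat — an escape tone.

Escape tone.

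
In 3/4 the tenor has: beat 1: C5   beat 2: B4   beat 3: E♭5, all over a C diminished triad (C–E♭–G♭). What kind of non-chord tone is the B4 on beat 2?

Escape tone.

The harmony at that moment is C diminished triad (C, E♭, G♭); B4 is not a chord tone.
It is approached by step down from C5 and left by leap up to E♭5.
Step in, leap out, on a weak beat — an escape tone.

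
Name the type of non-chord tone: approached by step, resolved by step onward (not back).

Approach: by step. Departure: by step, continuing in the same direction.
Stepwise on both sides with no change of direction means the note fills in the space between two different chord tones — a passing tone. (Had it turned back to its starting note it would be a neighbor tone instead.)

Passing tone.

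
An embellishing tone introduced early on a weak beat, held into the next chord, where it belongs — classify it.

Approach: ahead of the chord change (typically by step), so it is dissonant against the current harmony. Departure: none — the same pitch is restated or held and is a chord tone of the new harmony.
Dissonant first, consonant once the harmony catches up: the note simply arrives early — an anticipation. (The reverse timing, consonant first and dissonant after the change, would be a suspension or retardation.)

Anticipation.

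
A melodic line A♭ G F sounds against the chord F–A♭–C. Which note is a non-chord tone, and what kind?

G is a passing tone.

The harmony at that moment is F minor triad (F, A♭, C); G is not a chord tone.
It is approached by step down from A♭ and left by step down to F.
Step in, step out in the same direction — a passing tone.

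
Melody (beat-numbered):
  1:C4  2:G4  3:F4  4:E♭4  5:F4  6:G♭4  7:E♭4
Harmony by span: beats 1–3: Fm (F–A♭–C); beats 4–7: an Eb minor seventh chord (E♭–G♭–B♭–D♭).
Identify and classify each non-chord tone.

The harmony at that moment is F minor triad (F, A♭, C); G4 is not a chord tone.
It is approached by leap up from C4 and left by step down to F4.
Leap in, step out — an appoggiatura.
The harmony at that moment is E♭ minor seventh chord (E♭, G♭, B♭, D♭); F4 is not a chord tone.
It is approached by step up from E♭4 and left by step up to G♭4.
Step in, step out in the same direction — a passing tone.

G4 (beat 2) — appoggiatura; F4 (beat 5) — passing tone.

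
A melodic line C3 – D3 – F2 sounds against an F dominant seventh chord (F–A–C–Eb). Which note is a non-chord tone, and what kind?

D3 is an escape tone.

The harmony at that moment is F dominant seventh chord (F, A, C, Eb); D3 is not a chord tone.
It is approached by step up from C3 and left by leap down to F2.
Step in, leap out — an escape tone.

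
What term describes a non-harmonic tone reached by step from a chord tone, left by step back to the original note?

Approach: by step. Departure: by step in the opposite direction, back to the starting pitch.
Stepwise on both sides but reversing to return to the same chord tone — a neighbor tone. (Had it continued onward in the same direction it would be a passing tone instead.)

Neighbor tone.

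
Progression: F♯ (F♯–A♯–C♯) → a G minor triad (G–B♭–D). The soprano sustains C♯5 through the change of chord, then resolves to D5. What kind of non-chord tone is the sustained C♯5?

The harmony at that moment is G minor triad (G, B♭, D); C♯5 is not a chord tone.
It is held over (the same pitch as the preceding C♯5) and left by step up to D5.
Held over from the previous chord and resolving up by step — a retardation.

C♯5 is a retardation.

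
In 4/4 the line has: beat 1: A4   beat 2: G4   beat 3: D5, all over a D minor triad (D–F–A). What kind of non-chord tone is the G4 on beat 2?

The harmony at that moment is D minor triad (D, F, A); G4 is not a chord tone.
It is approached by step down from A4 and left by leap up to D5.
Step in, leap out, on a weak beat — an escape tone.

Escape tone.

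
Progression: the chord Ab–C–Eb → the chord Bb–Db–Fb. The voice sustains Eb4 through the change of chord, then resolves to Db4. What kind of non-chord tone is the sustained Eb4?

The harmony at that moment is Bb diminished triad (Bb, Db, Fb); Eb4 is not a chord tone.
It is held over (the same pitch as the preceding Eb4) and left by step down to Db4.
Held over from the previous chord and resolving down by step — a suspension.

Eb4 is a suspension.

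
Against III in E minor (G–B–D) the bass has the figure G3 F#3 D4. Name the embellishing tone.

F#3 is an escape tone.

The harmony at that moment is G major triad (G, B, D); F#3 is not a chord tone.
It is approached by step down from G3 and left by leap up to D4.
Step in, leap out — an escape tone.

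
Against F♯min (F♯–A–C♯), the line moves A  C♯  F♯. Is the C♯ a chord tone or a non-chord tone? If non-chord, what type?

Chord tone (the fifth of F# minor triad).

F# minor triad contains F♯, A, C♯; C♯ is the fifth, so it is a chord tone.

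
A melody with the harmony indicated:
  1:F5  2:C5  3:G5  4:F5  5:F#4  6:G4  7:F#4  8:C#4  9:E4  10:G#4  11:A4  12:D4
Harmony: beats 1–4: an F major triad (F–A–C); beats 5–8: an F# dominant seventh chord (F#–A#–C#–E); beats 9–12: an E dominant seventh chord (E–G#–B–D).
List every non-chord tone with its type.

The harmony at that moment is F major triad (F, A, C); G5 is not a chord tone.
It is approached by leap up from C5 and left by step down to F5.
Leap in, step out — an appoggiatura.
The harmony at that moment is F# dominant seventh chord (F#, A#, C#, E); G4 is not a chord tone.
It is approached by step up from F#4 and left by step down to F#4.
Step away and step back to the same note — a neighbor tone (upper neighbor).
The harmony at that moment is E dominant seventh chord (E, G#, B, D); A4 is not a chord tone.
It is approached by step up from G#4 and left by leap down to D4.
Step in, leap out — an escape tone.

G5 (beat 3) — appoggiatura; G4 (beat 6) — neighbor tone; A4 (beat 11) — escape tone.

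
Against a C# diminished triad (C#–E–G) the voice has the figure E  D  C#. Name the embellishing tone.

The harmony at that moment is C# diminished triad (C#, E, G); D is not a chord tone.
It is approached by step down from E and left by step down to C#.
Step in, step out in the same direction — a passing tone.

D is a passing tone.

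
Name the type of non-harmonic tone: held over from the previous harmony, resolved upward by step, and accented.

Retardation.

Approach: by preparation — the pitch is first a chord tone, then held (tied or repeated) while the harmony changes under it. Departure: up by step. Metric position: strong.
A prepared dissonance that resolves upward by step — a retardation. (The same figure resolving downward would be a suspension.)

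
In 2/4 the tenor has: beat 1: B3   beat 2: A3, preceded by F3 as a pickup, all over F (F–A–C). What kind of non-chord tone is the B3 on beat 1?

The harmony at that moment is F major triad (F, A, C); B3 is not a chord tone.
It is approached by leap up from F3 and left by step down to A3.
Leap in, step out, metrically accented — an appoggiatura.

Appoggiatura.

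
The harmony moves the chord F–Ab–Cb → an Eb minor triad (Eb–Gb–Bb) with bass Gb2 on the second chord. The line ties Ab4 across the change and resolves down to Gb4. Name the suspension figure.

At the second chord the bass is Gb2. The suspended Ab4 lies a ninth above the bass; after resolving down by step to Gb4, the interval above the bass becomes an octave.
Suspension figures are named by those two intervals: 9–8.

9–8 suspension.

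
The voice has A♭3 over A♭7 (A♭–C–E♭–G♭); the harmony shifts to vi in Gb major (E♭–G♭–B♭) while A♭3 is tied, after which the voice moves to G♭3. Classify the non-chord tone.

The harmony at that moment is E♭ minor triad (E♭, G♭, B♭); A♭3 is not a chord tone.
It is held over (the same pitch as the preceding A♭3) and left by step down to G♭3.
Held over from the previous chord and resolving down by step — a suspension.

A♭3 is a suspension.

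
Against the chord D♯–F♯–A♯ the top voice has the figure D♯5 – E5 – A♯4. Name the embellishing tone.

The harmony at that moment is D♯ minor triad (D♯, F♯, A♯); E5 is not a chord tone.
It is approached by step up from D♯5 and left by leap down to A♯4.
Step in, leap out — an escape tone.

E5 is an escape tone.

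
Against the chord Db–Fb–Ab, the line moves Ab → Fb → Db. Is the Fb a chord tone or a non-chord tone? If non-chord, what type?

Db minor triad contains Db, Fb, Ab; Fb is the third, so it is a chord tone.

Chord tone (the third of Db minor triad).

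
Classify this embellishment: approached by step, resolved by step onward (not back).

Approach: by step. Departure: by step, continuing in the same direction.
Stepwise on both sides with no change of direction means the note fills in the space between two different chord tones — a passing tone. (Had it turned back to its starting note it would be a neighbor tone instead.)

Passing tone.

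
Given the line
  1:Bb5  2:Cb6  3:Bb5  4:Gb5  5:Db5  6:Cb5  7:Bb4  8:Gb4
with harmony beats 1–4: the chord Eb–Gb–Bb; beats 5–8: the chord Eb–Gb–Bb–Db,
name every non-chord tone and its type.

The harmony at that moment is Eb minor triad (Eb, Gb, Bb); Cb6 is not a chord tone.
It is approached by step up from Bb5 and left by step down to Bb5.
Step away and step back to the same note — a neighbor tone (upper neighbor).
The harmony at that moment is Eb minor seventh chord (Eb, Gb, Bb, Db); Cb5 is not a chord tone.
It is approached by step down from Db5 and left by step down to Bb4.
Step in, step out in the same direction — a passing tone.

Cb6 (beat 2) — neighbor tone; Cb5 (beat 6) — passing tone.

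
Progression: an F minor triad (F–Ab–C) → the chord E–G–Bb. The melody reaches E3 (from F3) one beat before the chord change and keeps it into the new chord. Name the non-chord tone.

E3 is an anticipation.

The harmony at that moment is F minor triad (F, Ab, C); E3 is not a chord tone.
It is approached by step down from F3 and then sustained as the same pitch into the next harmony.
Arriving early and becoming a chord tone when the harmony changes — an anticipation.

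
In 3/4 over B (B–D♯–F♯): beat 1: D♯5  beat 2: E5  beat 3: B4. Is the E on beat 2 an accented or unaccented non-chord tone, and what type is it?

The harmony at that moment is B major triad (B, D♯, F♯); E5 is not a chord tone.
It is approached by step up from D♯5 and left by leap down to B4.
Step in, leap out — an escape tone.
It falls on a weak beat, so it is unaccented.

Unaccented escape tone.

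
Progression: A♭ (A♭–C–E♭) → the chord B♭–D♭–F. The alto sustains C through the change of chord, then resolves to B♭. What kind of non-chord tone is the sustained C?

C is a suspension.

The harmony at that moment is B♭ minor triad (B♭, D♭, F); C is not a chord tone.
It is held over (the same pitch as the preceding C) and left by step down to B♭.
Held over from the previous chord and resolving down by step — a suspension.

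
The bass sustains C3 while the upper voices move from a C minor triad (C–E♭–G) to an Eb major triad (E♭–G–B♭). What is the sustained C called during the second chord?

Pedal tone (pedal point).

The harmony at that moment is E♭ major triad (E♭, G, B♭); C3 is not a chord tone.
It is held over (the same pitch as the preceding C3) and then sustained as the same pitch into the next harmony.
Sustained through a change of harmony — a pedal tone.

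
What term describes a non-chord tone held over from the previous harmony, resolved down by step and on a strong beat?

Approach: by preparation — the pitch is first a chord tone, then held (tied or repeated) while the harmony changes under it. Departure: down by step. Metric position: strong.
A prepared dissonance that resolves downward by step — a suspension. (The same figure resolving upward would be a retardation.)

Suspension.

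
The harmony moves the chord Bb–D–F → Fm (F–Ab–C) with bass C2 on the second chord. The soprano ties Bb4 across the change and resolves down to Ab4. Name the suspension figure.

7–6 suspension.

At the second chord the bass is C2. The suspended Bb4 lies a seventh above the bass; after resolving down by step to Ab4, the interval above the bass becomes a sixth.
Suspension figures are named by those two intervals: 7–6.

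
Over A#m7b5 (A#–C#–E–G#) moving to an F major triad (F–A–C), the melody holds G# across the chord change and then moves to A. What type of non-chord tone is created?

G# is a retardation.

The harmony at that moment is F major triad (F, A, C); G# is not a chord tone.
It is held over (the same pitch as the preceding G#) and left by step up to A.
Held over from the previous chord and resolving up by step — a retardation.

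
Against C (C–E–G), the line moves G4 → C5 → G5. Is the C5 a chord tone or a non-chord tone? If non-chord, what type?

C major triad contains C, E, G; C is the root, so it is a chord tone.

Chord tone (the root of C major triad).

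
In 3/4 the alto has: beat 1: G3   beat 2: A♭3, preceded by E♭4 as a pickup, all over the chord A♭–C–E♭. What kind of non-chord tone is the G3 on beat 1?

The harmony at that moment is A♭ major triad (A♭, C, E♭); G3 is not a chord tone.
It is approached by leap down from E♭4 and left by step up to A♭3.
Leap in, step out, metrically accented — an appoggiatura.

Appoggiatura.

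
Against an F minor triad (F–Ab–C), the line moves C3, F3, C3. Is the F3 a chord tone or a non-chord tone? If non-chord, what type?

Chord tone (the root of F minor triad).

F minor triad contains F, Ab, C; F is the root, so it is a chord tone.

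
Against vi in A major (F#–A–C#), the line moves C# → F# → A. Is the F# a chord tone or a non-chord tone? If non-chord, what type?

F# minor triad contains F#, A, C#; F# is the root, so it is a chord tone.

Chord tone (the root of F# minor triad).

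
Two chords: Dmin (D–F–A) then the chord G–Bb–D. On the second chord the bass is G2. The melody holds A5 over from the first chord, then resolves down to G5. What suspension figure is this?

9–8 suspension.

At the second chord the bass is G2. The suspended A5 lies a ninth above the bass; after resolving down by step to G5, the interval above the bass becomes an octave.
Suspension figures are named by those two intervals: 9–8.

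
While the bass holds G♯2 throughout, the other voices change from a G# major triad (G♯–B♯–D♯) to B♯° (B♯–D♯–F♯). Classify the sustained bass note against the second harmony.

The harmony at that moment is B♯ diminished triad (B♯, D♯, F♯); G♯2 is not a chord tone.
It is held over (the same pitch as the preceding G♯2) and then sustained as the same pitch into the next harmony.
Sustained through a change of harmony — a pedal tone.

Pedal tone (pedal point).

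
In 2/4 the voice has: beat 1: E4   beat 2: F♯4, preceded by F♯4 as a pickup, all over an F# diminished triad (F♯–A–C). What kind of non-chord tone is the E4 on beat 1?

Lower neighbor tone.

The harmony at that moment is F♯ diminished triad (F♯, A, C); E4 is not a chord tone.
It is approached by step down from F♯4 and left by step up to F♯4.
Step away and step back to the same note — a neighbor tone (lower neighbor).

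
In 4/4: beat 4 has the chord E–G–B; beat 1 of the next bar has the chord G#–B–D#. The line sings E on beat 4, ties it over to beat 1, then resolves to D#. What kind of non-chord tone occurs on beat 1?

The harmony at that moment is G# minor triad (G#, B, D#); E is not a chord tone.
It is held over (the same pitch as the preceding E) and left by step down to D#.
Held over from the previous chord and resolving down by step — a suspension.

Suspension.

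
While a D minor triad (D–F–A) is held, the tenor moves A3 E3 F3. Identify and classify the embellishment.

The harmony at that moment is D minor triad (D, F, A); E3 is not a chord tone.
It is approached by leap down from A3 and left by step up to F3.
Leap in, step out — an appoggiatura.

E3 is an appoggiatura.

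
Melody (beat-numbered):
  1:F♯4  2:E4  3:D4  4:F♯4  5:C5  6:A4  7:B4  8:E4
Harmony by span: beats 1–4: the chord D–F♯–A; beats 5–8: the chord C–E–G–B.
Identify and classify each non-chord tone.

E4 (beat 2) — passing tone; A4 (beat 6) — appoggiatura.

The harmony at that moment is D major triad (D, F♯, A); E4 is not a chord tone.
It is approached by step down from F♯4 and left by step down to D4.
Step in, step out in the same direction — a passing tone.
The harmony at that moment is C major seventh chord (C, E, G, B); A4 is not a chord tone.
It is approached by leap down from C5 and left by step up to B4.
Leap in, step out — an appoggiatura.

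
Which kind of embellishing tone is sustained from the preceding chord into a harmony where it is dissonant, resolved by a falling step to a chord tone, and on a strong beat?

Suspension.

Approach: by preparation — the pitch is first a chord tone, then held (tied or repeated) while the harmony changes under it. Departure: down by step. Metric position: strong.
A prepared dissonance that resolves downward by step — a suspension. (The same figure resolving upward would be a retardation.)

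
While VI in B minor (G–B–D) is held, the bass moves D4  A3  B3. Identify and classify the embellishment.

A3 is an appoggiatura.

The harmony at that moment is G major triad (G, B, D); A3 is not a chord tone.
It is approached by leap down from D4 and left by step up to B3.
Leap in, step out — an appoggiatura.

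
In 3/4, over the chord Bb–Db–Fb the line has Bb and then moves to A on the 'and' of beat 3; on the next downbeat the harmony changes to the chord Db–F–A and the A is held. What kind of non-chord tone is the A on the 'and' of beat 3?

Anticipation.

The harmony at that moment is Bb diminished triad (Bb, Db, Fb); A is not a chord tone.
It is approached by step down from Bb and then sustained as the same pitch into the next harmony.
Arriving early and becoming a chord tone when the harmony changes — an anticipation.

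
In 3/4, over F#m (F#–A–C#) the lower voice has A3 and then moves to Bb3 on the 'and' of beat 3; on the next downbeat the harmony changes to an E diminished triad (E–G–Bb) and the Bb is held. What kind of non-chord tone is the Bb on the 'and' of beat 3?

The harmony at that moment is F# minor triad (F#, A, C#); Bb3 is not a chord tone.
It is approached by step up from A3 and then sustained as the same pitch into the next harmony.
Arriving early and becoming a chord tone when the harmony changes — an anticipation.

Anticipation.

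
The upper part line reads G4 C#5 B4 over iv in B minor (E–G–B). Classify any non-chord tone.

C#5 is an appoggiatura.

The harmony at that moment is E minor triad (E, G, B); C#5 is not a chord tone.
It is approached by leap up from G4 and left by step down to B4.
Leap in, step out — an appoggiatura.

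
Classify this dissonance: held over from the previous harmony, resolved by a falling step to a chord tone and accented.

Approach: by preparation — the pitch is first a chord tone, then held (tied or repeated) while the harmony changes under it. Departure: down by step. Metric position: strong.
A prepared dissonance that resolves downward by step — a suspension. (The same figure resolving upward would be a retardation.)

Suspension.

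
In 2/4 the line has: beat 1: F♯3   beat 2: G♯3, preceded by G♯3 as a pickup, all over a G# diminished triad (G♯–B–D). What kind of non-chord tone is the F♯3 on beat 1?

Lower neighbor tone.

The harmony at that moment is G♯ diminished triad (G♯, B, D); F♯3 is not a chord tone.
It is approached by step down from G♯3 and left by step up to G♯3.
Step away and step back to the same note — a neighbor tone (lower neighbor).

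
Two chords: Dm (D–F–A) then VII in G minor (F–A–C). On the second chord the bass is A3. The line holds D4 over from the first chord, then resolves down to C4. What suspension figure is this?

4–3 suspension.

At the second chord the bass is A3. The suspended D4 lies a fourth above the bass; after resolving down by step to C4, the interval above the bass becomes a third.
Suspension figures are named by those two intervals: 4–3.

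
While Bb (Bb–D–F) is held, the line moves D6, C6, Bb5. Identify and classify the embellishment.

C6 is a passing tone.

The harmony at that moment is Bb major triad (Bb, D, F); C6 is not a chord tone.
It is approached by step down from D6 and left by step down to Bb5.
Step in, step out in the same direction — a passing tone.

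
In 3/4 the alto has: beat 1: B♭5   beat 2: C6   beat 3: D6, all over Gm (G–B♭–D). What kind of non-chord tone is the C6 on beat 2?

Passing tone.

The harmony at that moment is G minor triad (G, B♭, D); C6 is not a chord tone.
It is approached by step up from B♭5 and left by step up to D6.
Step in, step out in the same direction — a passing tone.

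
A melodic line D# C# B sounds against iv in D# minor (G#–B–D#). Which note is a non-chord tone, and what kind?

C# is a passing tone.

The harmony at that moment is G# minor triad (G#, B, D#); C# is not a chord tone.
It is approached by step down from D# and left by step down to B.
Step in, step out in the same direction — a passing tone.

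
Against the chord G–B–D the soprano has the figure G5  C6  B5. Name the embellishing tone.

C6 is an appoggiatura.

The harmony at that moment is G major triad (G, B, D); C6 is not a chord tone.
It is approached by leap up from G5 and left by step down to B5.
Leap in, step out — an appoggiatura.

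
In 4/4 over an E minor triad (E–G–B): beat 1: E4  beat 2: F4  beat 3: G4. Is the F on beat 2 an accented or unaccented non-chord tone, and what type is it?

Unaccented passing tone.

The harmony at that moment is E minor triad (E, G, B); F4 is not a chord tone.
It is approached by step up from E4 and left by step up to G4.
Step in, step out in the same direction — a passing tone.
It falls on a weak beat, so it is unaccented.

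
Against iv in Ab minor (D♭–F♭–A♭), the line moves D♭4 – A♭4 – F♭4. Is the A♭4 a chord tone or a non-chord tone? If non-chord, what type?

Db minor triad contains D♭, F♭, A♭; A♭ is the fifth, so it is a chord tone.

Chord tone (the fifth of Db minor triad).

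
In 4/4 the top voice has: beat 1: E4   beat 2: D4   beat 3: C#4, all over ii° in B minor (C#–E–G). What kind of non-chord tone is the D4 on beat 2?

Passing tone.

The harmony at that moment is C# diminished triad (C#, E, G); D4 is not a chord tone.
It is approached by step down from E4 and left by step down to C#4.
Step in, step out in the same direction — a passing tone.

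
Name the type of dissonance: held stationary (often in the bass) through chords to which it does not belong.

Pedal tone.

Approach: none. Departure: none — a single pitch is sustained while the chords change around it, passing through harmonies that do not contain it.
No melodic motion at all; the dissonance is created entirely by the moving harmonies against the stationary note — a pedal tone (pedal point).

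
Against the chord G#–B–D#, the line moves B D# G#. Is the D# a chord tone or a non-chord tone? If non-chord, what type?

G# minor triad contains G#, B, D#; D# is the fifth, so it is a chord tone.

Chord tone (the fifth of G# minor triad).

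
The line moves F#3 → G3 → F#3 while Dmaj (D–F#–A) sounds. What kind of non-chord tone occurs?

The harmony at that moment is D major triad (D, F#, A); G3 is not a chord tone.
It is approached by step up from F#3 and left by step down to F#3.
Step away and step back to the same note — a neighbor tone (upper neighbor).

G3 is a neighbor tone.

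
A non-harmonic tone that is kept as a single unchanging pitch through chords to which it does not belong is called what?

Pedal tone.

Approach: none. Departure: none — a single pitch is sustained while the chords change around it, passing through harmonies that do not contain it.
No melodic motion at all; the dissonance is created entirely by the moving harmonies against the stationary note — a pedal tone (pedal point).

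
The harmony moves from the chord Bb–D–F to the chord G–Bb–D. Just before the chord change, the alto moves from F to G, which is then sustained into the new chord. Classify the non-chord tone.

G is an anticipation.

The harmony at that moment is Bb major triad (Bb, D, F); G is not a chord tone.
It is approached by step up from F and then sustained as the same pitch into the next harmony.
Arriving early and becoming a chord tone when the harmony changes — an anticipation.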